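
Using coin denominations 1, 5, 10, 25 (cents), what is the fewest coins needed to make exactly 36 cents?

36 = 1×25 + 1×10 + 1×1
Total coins = 1 + 1 + 1 = 3

3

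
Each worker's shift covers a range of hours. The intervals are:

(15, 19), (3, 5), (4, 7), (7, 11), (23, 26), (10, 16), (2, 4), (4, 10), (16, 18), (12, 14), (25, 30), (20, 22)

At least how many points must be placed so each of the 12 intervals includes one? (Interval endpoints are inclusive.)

6

By right end: [2,4]  [3,5]  [4,7]  [4,10]  [7,11]  [12,14]  [10,16]  [16,18]  [15,19]  [20,22]  [23,26]  [25,30]
[2,4] uncovered → point at 4; [7,11] uncovered → point at 11; [12,14] uncovered → point at 14; [16,18] uncovered → point at 18; [20,22] uncovered → point at 22; [23,26] uncovered → point at 26.
Points: 4, 11, 14, 18, 22, 26 (6 total).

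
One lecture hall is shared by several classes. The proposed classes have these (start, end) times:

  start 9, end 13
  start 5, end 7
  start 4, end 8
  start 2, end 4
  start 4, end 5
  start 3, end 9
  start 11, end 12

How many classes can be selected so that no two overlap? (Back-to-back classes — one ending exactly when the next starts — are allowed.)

4

Order by finish time; keep every interval that doesn't clash with the previous kept one.
By end time: (2,4), (4,5), (5,7), (4,8), (3,9), (11,12), (9,13).
Pick (2,4); next start ≥ 4 → (4,5); next start ≥ 5 → (5,7); next start ≥ 7 → (11,12).
Selected 4 classes.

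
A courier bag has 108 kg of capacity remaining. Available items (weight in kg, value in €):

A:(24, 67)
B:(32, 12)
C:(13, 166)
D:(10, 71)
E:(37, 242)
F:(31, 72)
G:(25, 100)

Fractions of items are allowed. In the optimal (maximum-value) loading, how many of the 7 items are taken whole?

4

Greedy by value/weight ratio, highest first.
Order: C (166/13=12.77) > D (71/10=7.10) > E (242/37=6.54) > G (100/25=4.00) > A (67/24=2.79) > F (72/31=2.32) > B (12/32=0.38)
Fill: take C (13 @ 166) → take D (10 @ 71) → take E (37 @ 242) → take G (25 @ 100) → take 23/24 of A → 64.21; 108/108 used.
4 item(s) taken whole; one partial (take 23/24 of A).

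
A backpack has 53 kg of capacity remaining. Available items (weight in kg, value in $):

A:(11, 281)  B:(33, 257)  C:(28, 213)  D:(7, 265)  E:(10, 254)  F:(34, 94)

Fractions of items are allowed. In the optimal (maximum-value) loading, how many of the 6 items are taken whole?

3

Ratios (sorted): D 37.86, A 25.55, E 25.40, B 7.79, C 7.61, F 2.76
take D (7 @ 265); take A (11 @ 281); take E (10 @ 254); take 25/33 of B → 194.70. Capacity used 53/53.
3 item(s) taken whole; one partial (take 25/33 of B).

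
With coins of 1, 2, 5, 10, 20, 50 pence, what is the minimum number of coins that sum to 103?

103 − 2×50→3 − 1×2→1 − 1×1→0
Total coins = 2 + 1 + 1 = 4

4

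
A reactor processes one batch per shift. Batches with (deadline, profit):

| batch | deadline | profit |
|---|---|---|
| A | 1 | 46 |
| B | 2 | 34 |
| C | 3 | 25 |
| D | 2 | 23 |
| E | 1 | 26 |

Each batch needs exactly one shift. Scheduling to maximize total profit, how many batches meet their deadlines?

Sort by profit descending; place each in the latest free slot ≤ its deadline.
Profit order: A=46 B=34 E=26 C=25 D=23
Assign: A→slot 1, B→slot 2, E skipped, C→slot 3, D skipped.
Slots: [1:A] [2:B] [3:C]
3 of 5 scheduled.

3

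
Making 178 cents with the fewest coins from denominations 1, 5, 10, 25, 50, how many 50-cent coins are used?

3

Use the largest denomination that fits, subtract, and repeat.
178 − 3×50→28 − 1×25→3 − 3×1→0
Count of 50: 3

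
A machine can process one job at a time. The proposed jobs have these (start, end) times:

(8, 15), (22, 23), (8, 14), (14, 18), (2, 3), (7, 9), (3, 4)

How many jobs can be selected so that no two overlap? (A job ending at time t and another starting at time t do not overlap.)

5

Order by finish time; keep every interval that doesn't clash with the previous kept one.
By end time: (2,3), (3,4), (7,9), (8,14), (8,15), (14,18), (22,23).
Pick (2,3); next start ≥ 3 → (3,4); next start ≥ 4 → (7,9); next start ≥ 9 → (14,18); next start ≥ 18 → (22,23).
Selected 5 jobs.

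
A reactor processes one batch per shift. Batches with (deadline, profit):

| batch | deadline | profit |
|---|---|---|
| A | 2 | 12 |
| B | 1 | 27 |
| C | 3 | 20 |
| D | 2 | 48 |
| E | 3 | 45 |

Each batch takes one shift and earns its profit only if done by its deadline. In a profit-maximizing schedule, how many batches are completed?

3

Take jobs in profit order; each goes to the latest open slot no later than its deadline.
By profit: D(d2,48), E(d3,45), B(d1,27), C(d3,20), A(d2,12)
D→slot 2; E→slot 3; B→slot 1; C skipped; A skipped.
3 of 5 scheduled.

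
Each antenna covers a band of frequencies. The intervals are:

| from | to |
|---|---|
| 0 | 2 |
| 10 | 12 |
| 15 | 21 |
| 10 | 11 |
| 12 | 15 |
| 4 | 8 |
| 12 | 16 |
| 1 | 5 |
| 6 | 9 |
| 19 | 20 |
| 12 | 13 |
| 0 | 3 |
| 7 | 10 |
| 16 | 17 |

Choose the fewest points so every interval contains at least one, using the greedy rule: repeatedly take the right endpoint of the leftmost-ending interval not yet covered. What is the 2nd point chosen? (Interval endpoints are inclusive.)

Process intervals by earliest right end; each time one isn't hit yet, stab at its right endpoint.
By right end: [0,2]  [0,3]  [1,5]  [4,8]  [6,9]  [7,10]  [10,11]  [10,12]  [12,13]  [12,15]  [12,16]  [16,17]  [19,20]  [15,21]
[0,2] uncovered → point at 2; [4,8] uncovered → point at 8; [10,11] uncovered → point at 11; [12,13] uncovered → point at 13; [16,17] uncovered → point at 17; [19,20] uncovered → point at 20.
Points: 2, 8, 11, 13, 17, 20 (6 total).

8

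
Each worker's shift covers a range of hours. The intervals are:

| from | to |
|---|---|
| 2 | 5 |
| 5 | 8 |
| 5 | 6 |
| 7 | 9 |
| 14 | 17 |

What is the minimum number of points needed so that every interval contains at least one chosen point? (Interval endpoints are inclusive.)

3

Sort by right endpoint; whenever an interval is uncovered, place a point at its right end.
Sorted: [2,5] [5,6] [5,8] [7,9] [14,17]
{[2,5],[5,6],[5,8]} hit by 5; {[7,9]} hit by 9; {[14,17]} hit by 17.
Points: 5, 9, 17 (3 total).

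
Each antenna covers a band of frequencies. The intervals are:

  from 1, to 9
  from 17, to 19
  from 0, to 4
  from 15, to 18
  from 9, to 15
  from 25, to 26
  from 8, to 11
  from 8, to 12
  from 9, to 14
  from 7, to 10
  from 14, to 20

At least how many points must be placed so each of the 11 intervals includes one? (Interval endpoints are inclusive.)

4

By right end: [0,4]  [1,9]  [7,10]  [8,11]  [8,12]  [9,14]  [9,15]  [15,18]  [17,19]  [14,20]  [25,26]
[0,4] uncovered → point at 4; [7,10] uncovered → point at 10; [15,18] uncovered → point at 18; [25,26] uncovered → point at 26.
Points: 4, 10, 18, 26 (4 total).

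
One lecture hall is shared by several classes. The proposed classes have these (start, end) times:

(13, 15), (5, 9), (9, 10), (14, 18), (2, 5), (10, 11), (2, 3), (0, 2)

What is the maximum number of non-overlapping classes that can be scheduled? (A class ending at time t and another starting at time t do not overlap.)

Order by finish time; keep every interval that doesn't clash with the previous kept one.
Sorted by end: (0,2)  (2,3)  (2,5)  (5,9)  (9,10)  (10,11)  (13,15)  (14,18)
take (0,2); take (2,3); take (5,9); take (9,10); take (10,11); take (13,15).
Selected 6 classes.

6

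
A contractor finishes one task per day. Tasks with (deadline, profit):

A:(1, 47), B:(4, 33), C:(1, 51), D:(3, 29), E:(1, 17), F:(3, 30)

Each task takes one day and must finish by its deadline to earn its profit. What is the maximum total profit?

143

Profit order: C=51 A=47 B=33 F=30 D=29 E=17
Assign: C→slot 1, A skipped, B→slot 4, F→slot 3, D→slot 2, E skipped.
Slots: [1:C] [2:D] [3:F] [4:B]
Profit = 51 + 29 + 30 + 33 = 143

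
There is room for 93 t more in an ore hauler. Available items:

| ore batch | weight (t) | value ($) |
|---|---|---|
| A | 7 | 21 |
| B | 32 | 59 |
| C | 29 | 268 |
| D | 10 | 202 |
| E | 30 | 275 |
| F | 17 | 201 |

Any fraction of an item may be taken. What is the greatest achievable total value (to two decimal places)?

967.00

Ratios (sorted): D 20.20, F 11.82, C 9.24, E 9.17, A 3.00, B 1.84
take D (10 @ 202); take F (17 @ 201); take C (29 @ 268); take E (30 @ 275); take A (7 @ 21). Capacity used 93/93.
Total value = 967.00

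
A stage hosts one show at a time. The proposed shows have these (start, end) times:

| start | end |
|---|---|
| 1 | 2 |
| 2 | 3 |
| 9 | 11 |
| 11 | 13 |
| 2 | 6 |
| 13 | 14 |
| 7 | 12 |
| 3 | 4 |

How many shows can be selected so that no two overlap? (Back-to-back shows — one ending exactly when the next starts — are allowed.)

Greedy by earliest finish: after sorting by end time, pick each interval compatible with the last pick.
By end time: (1,2), (2,3), (3,4), (2,6), (9,11), (7,12), (11,13), (13,14).
Pick (1,2); next start ≥ 2 → (2,3); next start ≥ 3 → (3,4); next start ≥ 4 → (9,11); next start ≥ 11 → (11,13); next start ≥ 13 → (13,14).
Selected 6 shows.

6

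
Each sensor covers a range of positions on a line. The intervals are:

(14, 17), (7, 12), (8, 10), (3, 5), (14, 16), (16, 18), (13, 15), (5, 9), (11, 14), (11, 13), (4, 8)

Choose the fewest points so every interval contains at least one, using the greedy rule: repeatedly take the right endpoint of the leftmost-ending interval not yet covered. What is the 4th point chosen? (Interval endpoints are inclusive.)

Sort by right endpoint; whenever an interval is uncovered, place a point at its right end.
Sorted: [3,5] [4,8] [5,9] [8,10] [7,12] [11,13] [11,14] [13,15] [14,16] [14,17] [16,18]
{[3,5],[4,8],[5,9]} hit by 5; {[8,10],[7,12]} hit by 10; {[11,13],[11,14],[13,15]} hit by 13; {[14,16],[14,17],[16,18]} hit by 16.
Points: 5, 10, 13, 16 (4 total).

16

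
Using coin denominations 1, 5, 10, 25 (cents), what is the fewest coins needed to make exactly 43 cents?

6

43 = 1×25 + 1×10 + 1×5 + 3×1
Total coins = 1 + 1 + 1 + 3 = 6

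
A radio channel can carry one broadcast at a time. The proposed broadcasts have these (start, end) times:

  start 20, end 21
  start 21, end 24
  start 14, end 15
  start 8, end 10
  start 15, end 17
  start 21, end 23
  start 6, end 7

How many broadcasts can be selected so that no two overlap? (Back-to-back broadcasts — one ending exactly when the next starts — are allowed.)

6

Order by finish time; keep every interval that doesn't clash with the previous kept one.
By end time: (6,7), (8,10), (14,15), (15,17), (20,21), (21,23), (21,24).
Pick (6,7); next start ≥ 7 → (8,10); next start ≥ 10 → (14,15); next start ≥ 15 → (15,17); next start ≥ 17 → (20,21); next start ≥ 21 → (21,23).
Selected 6 broadcasts.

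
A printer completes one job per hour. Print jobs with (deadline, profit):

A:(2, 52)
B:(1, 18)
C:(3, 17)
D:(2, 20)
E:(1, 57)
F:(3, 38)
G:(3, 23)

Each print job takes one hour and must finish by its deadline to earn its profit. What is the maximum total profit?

Sort by profit descending; place each in the latest free slot ≤ its deadline.
By profit: E(d1,57), A(d2,52), F(d3,38), G(d3,23), D(d2,20), B(d1,18), C(d3,17)
E→slot 1; A→slot 2; F→slot 3; G skipped; D skipped; B skipped; C skipped.
Profit = 57 + 52 + 38 = 147

147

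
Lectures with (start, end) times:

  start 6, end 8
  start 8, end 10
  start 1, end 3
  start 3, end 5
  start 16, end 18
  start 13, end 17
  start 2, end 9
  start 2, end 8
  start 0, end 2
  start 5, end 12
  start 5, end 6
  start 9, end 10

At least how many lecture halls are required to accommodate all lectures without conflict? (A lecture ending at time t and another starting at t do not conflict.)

The answer is the maximum number of intervals overlapping at any instant.
Events (time:±→running): 0:+→1 1:+→2 2:-→1 2:+→2 2:+→3 3:-→2 3:+→3 5:-→2 5:+→3 5:+→4 … peak 4.

4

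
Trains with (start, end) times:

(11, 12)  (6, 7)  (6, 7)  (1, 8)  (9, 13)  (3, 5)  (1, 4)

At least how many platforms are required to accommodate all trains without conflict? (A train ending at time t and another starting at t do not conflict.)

3

Events (time:±→running): 1:+→1 1:+→2 3:+→3 … peak 3.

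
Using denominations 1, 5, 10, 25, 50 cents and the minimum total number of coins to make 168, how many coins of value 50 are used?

3

168 = 3×50 + 1×10 + 1×5 + 3×1
Count of 50: 3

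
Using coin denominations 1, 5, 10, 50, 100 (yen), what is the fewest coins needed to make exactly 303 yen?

Use the largest denomination that fits, subtract, and repeat.
303 = 3×100 + 3×1
Total coins = 3 + 3 = 6

6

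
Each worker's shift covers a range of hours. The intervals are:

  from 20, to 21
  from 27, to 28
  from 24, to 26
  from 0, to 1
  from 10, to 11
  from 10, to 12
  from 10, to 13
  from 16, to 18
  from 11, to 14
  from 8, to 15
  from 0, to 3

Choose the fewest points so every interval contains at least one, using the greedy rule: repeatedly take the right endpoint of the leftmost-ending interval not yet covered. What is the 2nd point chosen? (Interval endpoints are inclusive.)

By right end: [0,1]  [0,3]  [10,11]  [10,12]  [10,13]  [11,14]  [8,15]  [16,18]  [20,21]  [24,26]  [27,28]
[0,1] uncovered → point at 1; [10,11] uncovered → point at 11; [16,18] uncovered → point at 18; [20,21] uncovered → point at 21; [24,26] uncovered → point at 26; [27,28] uncovered → point at 28.
Points: 1, 11, 18, 21, 26, 28 (6 total).

11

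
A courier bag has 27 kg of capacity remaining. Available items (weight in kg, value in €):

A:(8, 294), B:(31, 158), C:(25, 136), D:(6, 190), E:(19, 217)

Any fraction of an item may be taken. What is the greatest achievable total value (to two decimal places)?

632.47

Greedy by value/weight ratio, highest first.
Ratios (sorted): A 36.75, D 31.67, E 11.42, C 5.44, B 5.10
take A (8 @ 294); take D (6 @ 190); take 13/19 of E → 148.47. Capacity used 27/27.
Total value = 632.47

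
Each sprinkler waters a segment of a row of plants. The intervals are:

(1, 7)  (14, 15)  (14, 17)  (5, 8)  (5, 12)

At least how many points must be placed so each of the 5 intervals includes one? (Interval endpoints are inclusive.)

Process intervals by earliest right end; each time one isn't hit yet, stab at its right endpoint.
By right end: [1,7]  [5,8]  [5,12]  [14,15]  [14,17]
[1,7] uncovered → point at 7; [14,15] uncovered → point at 15.
Points: 7, 15 (2 total).

2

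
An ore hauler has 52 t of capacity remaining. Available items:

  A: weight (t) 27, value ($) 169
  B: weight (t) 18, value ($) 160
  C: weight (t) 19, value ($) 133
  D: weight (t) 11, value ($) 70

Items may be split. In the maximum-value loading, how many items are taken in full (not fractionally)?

Sort by value per unit weight and fill in that order.
Order: B (160/18=8.89) > C (133/19=7.00) > D (70/11=6.36) > A (169/27=6.26)
Fill: take B (18 @ 160) → take C (19 @ 133) → take D (11 @ 70) → take 4/27 of A → 25.04; 52/52 used.
3 item(s) taken whole; one partial (take 4/27 of A).

3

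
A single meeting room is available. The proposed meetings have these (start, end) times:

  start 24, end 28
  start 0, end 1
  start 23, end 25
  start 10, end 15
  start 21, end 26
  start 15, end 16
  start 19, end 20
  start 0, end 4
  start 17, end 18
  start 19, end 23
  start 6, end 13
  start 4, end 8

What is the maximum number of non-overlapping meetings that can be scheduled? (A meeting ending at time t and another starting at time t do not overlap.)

Sort by end time and greedily take each interval whose start is ≥ the last chosen end.
Sorted by end: (0,1)  (0,4)  (4,8)  (6,13)  (10,15)  (15,16)  (17,18)  (19,20)  (19,23)  (23,25)  (21,26)  (24,28)
take (0,1); take (4,8); take (10,15); take (15,16); take (17,18); take (19,20); take (23,25).
Selected 7 meetings.

7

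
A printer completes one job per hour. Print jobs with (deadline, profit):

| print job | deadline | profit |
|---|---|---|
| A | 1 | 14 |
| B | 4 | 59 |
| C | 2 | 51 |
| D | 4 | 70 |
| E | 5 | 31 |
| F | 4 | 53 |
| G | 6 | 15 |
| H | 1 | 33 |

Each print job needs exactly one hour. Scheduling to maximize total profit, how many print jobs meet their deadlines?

By profit: D(d4,70), B(d4,59), F(d4,53), C(d2,51), H(d1,33), E(d5,31), G(d6,15), A(d1,14)
D→slot 4; B→slot 3; F→slot 2; C→slot 1; H skipped; E→slot 5; G→slot 6; A skipped.
6 of 8 scheduled.

6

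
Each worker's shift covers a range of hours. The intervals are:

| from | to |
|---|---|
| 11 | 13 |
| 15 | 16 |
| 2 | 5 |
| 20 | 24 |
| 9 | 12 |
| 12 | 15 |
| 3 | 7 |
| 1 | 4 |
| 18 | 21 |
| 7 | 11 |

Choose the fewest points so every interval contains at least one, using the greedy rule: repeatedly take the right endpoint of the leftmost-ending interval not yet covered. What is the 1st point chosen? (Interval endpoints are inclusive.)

By right end: [1,4]  [2,5]  [3,7]  [7,11]  [9,12]  [11,13]  [12,15]  [15,16]  [18,21]  [20,24]
[1,4] uncovered → point at 4; [7,11] uncovered → point at 11; [12,15] uncovered → point at 15; [18,21] uncovered → point at 21.
Points: 4, 11, 15, 21 (4 total).

4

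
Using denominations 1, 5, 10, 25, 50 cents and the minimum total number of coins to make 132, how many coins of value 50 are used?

Greedy: take as many of the largest coin as possible, then repeat with the remainder.
132 − 2×50→32 − 1×25→7 − 1×5→2 − 2×1→0
Count of 50: 2

2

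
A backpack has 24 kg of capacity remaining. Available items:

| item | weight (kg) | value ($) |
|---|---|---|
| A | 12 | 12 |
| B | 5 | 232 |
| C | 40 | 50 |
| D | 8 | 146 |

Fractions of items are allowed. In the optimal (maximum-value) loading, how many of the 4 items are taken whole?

2

Greedy by value/weight ratio, highest first.
Ratios (sorted): B 46.40, D 18.25, C 1.25, A 1.00
take B (5 @ 232); take D (8 @ 146); take 11/40 of C → 13.75. Capacity used 24/24.
2 item(s) taken whole; one partial (take 11/40 of C).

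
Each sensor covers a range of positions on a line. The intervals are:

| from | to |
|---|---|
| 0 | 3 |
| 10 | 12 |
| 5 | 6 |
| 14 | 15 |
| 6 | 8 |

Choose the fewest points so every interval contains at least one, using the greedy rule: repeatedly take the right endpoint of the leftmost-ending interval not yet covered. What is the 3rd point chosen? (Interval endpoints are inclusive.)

12

Sort by right endpoint; whenever an interval is uncovered, place a point at its right end.
Sorted: [0,3] [5,6] [6,8] [10,12] [14,15]
{[0,3]} hit by 3; {[5,6],[6,8]} hit by 6; {[10,12]} hit by 12; {[14,15]} hit by 15.
Points: 3, 6, 12, 15 (4 total).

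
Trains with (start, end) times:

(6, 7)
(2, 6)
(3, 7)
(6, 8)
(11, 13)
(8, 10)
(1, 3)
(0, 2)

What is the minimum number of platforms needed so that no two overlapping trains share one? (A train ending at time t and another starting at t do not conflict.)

3

starts: [0, 1, 2, 3, 6, 6, 8, 11]
ends:   [2, 3, 6, 7, 7, 8, 10, 13]
s0→1 s1→2 e2→1 s2→2 e3→1 s3→2 e6→1 s6→2 s6→3  — peak 3.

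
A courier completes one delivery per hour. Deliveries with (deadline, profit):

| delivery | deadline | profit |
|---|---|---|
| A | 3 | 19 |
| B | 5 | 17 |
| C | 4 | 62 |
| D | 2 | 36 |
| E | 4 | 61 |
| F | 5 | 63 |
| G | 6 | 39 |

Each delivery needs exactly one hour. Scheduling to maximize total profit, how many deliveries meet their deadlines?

By profit: F(d5,63), C(d4,62), E(d4,61), G(d6,39), D(d2,36), A(d3,19), B(d5,17)
F→slot 5; C→slot 4; E→slot 3; G→slot 6; D→slot 2; A→slot 1; B skipped.
6 of 7 scheduled.

6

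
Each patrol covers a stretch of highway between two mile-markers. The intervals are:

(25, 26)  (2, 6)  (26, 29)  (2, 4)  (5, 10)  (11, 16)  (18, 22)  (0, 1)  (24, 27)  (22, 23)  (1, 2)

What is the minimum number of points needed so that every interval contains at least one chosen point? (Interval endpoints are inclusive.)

Sort by right endpoint; whenever an interval is uncovered, place a point at its right end.
By right end: [0,1]  [1,2]  [2,4]  [2,6]  [5,10]  [11,16]  [18,22]  [22,23]  [25,26]  [24,27]  [26,29]
[0,1] uncovered → point at 1; [2,4] uncovered → point at 4; [5,10] uncovered → point at 10; [11,16] uncovered → point at 16; [18,22] uncovered → point at 22; [25,26] uncovered → point at 26.
Points: 1, 4, 10, 16, 22, 26 (6 total).

6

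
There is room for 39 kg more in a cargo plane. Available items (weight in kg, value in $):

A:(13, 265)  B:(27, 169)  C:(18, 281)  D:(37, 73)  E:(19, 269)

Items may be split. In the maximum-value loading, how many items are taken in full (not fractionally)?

Order: A (265/13=20.38) > C (281/18=15.61) > E (269/19=14.16) > B (169/27=6.26) > D (73/37=1.97)
Fill: take A (13 @ 265) → take C (18 @ 281) → take 8/19 of E → 113.26; 39/39 used.
2 item(s) taken whole; one partial (take 8/19 of E).

2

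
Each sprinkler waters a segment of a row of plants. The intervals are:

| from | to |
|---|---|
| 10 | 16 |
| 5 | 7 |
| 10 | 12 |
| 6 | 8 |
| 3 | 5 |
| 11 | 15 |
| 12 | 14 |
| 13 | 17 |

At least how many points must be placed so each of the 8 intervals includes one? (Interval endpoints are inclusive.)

Sorted: [3,5] [5,7] [6,8] [10,12] [12,14] [11,15] [10,16] [13,17]
{[3,5],[5,7]} hit by 5; {[6,8]} hit by 8; {[10,12],[12,14],[11,15],[10,16]} hit by 12; {[13,17]} hit by 17.
Points: 5, 8, 12, 17 (4 total).

4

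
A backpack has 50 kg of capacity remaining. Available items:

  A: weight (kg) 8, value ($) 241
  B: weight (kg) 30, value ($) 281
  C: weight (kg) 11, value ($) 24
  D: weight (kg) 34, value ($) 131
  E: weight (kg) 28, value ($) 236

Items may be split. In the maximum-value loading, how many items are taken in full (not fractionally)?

2

Sort by value per unit weight and fill in that order.
Order: A (241/8=30.12) > B (281/30=9.37) > E (236/28=8.43) > D (131/34=3.85) > C (24/11=2.18)
Fill: take A (8 @ 241) → take B (30 @ 281) → take 12/28 of E → 101.14; 50/50 used.
2 item(s) taken whole; one partial (take 12/28 of E).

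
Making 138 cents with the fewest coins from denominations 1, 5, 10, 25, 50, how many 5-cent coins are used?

0

138 − 2×50→38 − 1×25→13 − 1×10→3 − 3×1→0
Count of 5: 0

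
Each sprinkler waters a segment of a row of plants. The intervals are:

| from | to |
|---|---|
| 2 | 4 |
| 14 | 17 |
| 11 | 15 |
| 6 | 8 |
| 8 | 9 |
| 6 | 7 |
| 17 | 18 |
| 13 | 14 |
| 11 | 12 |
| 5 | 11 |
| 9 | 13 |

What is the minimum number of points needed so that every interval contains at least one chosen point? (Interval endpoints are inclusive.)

Sorted: [2,4] [6,7] [6,8] [8,9] [5,11] [11,12] [9,13] [13,14] [11,15] [14,17] [17,18]
{[2,4]} hit by 4; {[6,7],[6,8]} hit by 7; {[8,9],[5,11]} hit by 9; {[11,12],[9,13]} hit by 12; {[13,14],[11,15],[14,17]} hit by 14; {[17,18]} hit by 18.
Points: 4, 7, 9, 12, 14, 18 (6 total).

6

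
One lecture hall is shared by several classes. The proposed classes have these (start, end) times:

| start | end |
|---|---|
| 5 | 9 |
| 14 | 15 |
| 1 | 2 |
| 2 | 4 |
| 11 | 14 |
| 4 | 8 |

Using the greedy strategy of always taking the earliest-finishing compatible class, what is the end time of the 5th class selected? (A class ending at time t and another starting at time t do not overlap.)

Greedy by earliest finish: after sorting by end time, pick each interval compatible with the last pick.
Sorted by end: (1,2)  (2,4)  (4,8)  (5,9)  (11,14)  (14,15)
take (1,2); take (2,4); take (4,8); take (11,14); take (14,15).
Selected: (1,2) (2,4) (4,8) (11,14) (14,15)

15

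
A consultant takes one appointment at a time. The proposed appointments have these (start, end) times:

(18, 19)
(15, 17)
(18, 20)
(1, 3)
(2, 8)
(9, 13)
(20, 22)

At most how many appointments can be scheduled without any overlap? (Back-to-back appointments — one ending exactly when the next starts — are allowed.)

Greedy by earliest finish: after sorting by end time, pick each interval compatible with the last pick.
Sorted by end: (1,3)  (2,8)  (9,13)  (15,17)  (18,19)  (18,20)  (20,22)
take (1,3); skip (2,8); take (9,13); take (15,17); take (18,19); take (20,22).
Selected 5 appointments.

5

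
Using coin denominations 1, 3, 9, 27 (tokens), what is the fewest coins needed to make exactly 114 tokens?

6

Greedy: take as many of the largest coin as possible, then repeat with the remainder.
114 = 4×27 + 2×3
Total coins = 4 + 2 = 6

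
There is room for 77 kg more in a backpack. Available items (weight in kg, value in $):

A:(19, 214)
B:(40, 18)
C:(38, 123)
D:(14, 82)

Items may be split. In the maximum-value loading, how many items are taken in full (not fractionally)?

3

Ratios (sorted): A 11.26, D 5.86, C 3.24, B 0.45
take A (19 @ 214); take D (14 @ 82); take C (38 @ 123); take 6/40 of B → 2.70. Capacity used 77/77.
3 item(s) taken whole; one partial (take 6/40 of B).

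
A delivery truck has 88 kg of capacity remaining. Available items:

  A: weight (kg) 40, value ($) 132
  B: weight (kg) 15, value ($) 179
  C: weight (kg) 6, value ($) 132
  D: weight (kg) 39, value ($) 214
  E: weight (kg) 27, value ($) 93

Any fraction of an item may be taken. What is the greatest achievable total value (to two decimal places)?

Order: C (132/6=22.00) > B (179/15=11.93) > D (214/39=5.49) > E (93/27=3.44) > A (132/40=3.30)
Fill: take C (6 @ 132) → take B (15 @ 179) → take D (39 @ 214) → take E (27 @ 93) → take 1/40 of A → 3.30; 88/88 used.
Total value = 621.30

621.30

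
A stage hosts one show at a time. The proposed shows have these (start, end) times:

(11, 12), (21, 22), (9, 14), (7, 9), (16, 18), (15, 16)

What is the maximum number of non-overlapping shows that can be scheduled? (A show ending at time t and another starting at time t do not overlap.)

5

Sorted by end: (7,9)  (11,12)  (9,14)  (15,16)  (16,18)  (21,22)
take (7,9); take (11,12); take (15,16); take (16,18); take (21,22).
Selected 5 shows.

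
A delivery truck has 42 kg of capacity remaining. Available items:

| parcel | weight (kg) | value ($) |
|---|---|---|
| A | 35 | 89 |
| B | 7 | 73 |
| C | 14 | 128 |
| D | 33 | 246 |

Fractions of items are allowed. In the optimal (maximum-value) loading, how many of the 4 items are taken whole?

2

Greedy by value/weight ratio, highest first.
Order: B (73/7=10.43) > C (128/14=9.14) > D (246/33=7.45) > A (89/35=2.54)
Fill: take B (7 @ 73) → take C (14 @ 128) → take 21/33 of D → 156.55; 42/42 used.
2 item(s) taken whole; one partial (take 21/33 of D).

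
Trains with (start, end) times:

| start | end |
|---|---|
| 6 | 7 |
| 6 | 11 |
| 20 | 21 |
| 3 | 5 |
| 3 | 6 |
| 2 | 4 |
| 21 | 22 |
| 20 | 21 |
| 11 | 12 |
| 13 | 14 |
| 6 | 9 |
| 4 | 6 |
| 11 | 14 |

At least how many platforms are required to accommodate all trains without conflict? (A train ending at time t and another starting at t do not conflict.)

3

Events (time:±→running): 2:+→1 3:+→2 3:+→3 … peak 3.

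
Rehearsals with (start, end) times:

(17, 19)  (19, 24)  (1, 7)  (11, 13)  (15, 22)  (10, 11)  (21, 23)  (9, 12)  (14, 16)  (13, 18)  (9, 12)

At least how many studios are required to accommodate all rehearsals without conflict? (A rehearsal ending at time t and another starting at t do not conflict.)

The answer is the maximum number of intervals overlapping at any instant.
starts: [1, 9, 9, 10, 11, 13, 14, 15, 17, 19, 21]
ends:   [7, 11, 12, 12, 13, 16, 18, 19, 22, 23, 24]
s1→1 e7→0 s9→1 s9→2 s10→3  — peak 3.

3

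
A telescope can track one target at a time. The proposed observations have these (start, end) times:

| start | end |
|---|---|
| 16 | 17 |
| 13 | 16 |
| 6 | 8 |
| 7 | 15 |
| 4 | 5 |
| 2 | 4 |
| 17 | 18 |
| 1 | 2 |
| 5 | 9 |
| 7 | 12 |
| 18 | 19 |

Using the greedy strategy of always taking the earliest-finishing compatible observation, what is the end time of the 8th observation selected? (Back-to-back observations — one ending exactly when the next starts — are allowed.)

19

By end time: (1,2), (2,4), (4,5), (6,8), (5,9), (7,12), (7,15), (13,16), (16,17), (17,18), (18,19).
Pick (1,2); next start ≥ 2 → (2,4); next start ≥ 4 → (4,5); next start ≥ 5 → (6,8); next start ≥ 8 → (13,16); next start ≥ 16 → (16,17); next start ≥ 17 → (17,18); next start ≥ 18 → (18,19).
Selected: (1,2) (2,4) (4,5) (6,8) (13,16) (16,17) (17,18) (18,19)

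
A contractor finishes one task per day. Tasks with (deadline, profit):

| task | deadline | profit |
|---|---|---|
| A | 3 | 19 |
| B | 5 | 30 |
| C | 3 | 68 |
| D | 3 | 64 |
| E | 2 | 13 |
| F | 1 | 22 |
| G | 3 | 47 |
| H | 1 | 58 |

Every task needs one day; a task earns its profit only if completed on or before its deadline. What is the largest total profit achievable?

Take jobs in profit order; each goes to the latest open slot no later than its deadline.
By profit: C(d3,68), D(d3,64), H(d1,58), G(d3,47), B(d5,30), F(d1,22), A(d3,19), E(d2,13)
C→slot 3; D→slot 2; H→slot 1; G skipped; B→slot 5; F skipped; A skipped; E skipped.
Profit = 58 + 64 + 68 + 30 = 220

220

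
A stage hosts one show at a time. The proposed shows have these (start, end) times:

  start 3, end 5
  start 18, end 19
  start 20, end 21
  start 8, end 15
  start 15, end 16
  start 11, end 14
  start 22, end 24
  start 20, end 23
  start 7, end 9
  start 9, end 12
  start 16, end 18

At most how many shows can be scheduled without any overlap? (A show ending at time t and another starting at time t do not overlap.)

8

Sort by end time and greedily take each interval whose start is ≥ the last chosen end.
Sorted by end: (3,5)  (7,9)  (9,12)  (11,14)  (8,15)  (15,16)  (16,18)  (18,19)  (20,21)  (20,23)  (22,24)
take (3,5); take (7,9); take (9,12); skip (11,14); take (15,16); take (16,18); take (18,19); take (20,21); skip (20,23); take (22,24).
Selected 8 shows.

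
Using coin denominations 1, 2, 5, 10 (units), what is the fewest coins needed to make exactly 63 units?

8

63 − 6×10→3 − 1×2→1 − 1×1→0
Total coins = 6 + 1 + 1 = 8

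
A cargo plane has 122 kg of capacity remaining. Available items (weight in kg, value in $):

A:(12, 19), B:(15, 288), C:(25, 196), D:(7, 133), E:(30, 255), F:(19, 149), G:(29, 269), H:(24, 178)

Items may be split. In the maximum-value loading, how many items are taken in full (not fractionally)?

Sort by value per unit weight and fill in that order.
Order: B (288/15=19.20) > D (133/7=19.00) > G (269/29=9.28) > E (255/30=8.50) > F (149/19=7.84) > C (196/25=7.84) > H (178/24=7.42) > A (19/12=1.58)
Fill: take B (15 @ 288) → take D (7 @ 133) → take G (29 @ 269) → take E (30 @ 255) → take F (19 @ 149) → take 22/25 of C → 172.48; 122/122 used.
5 item(s) taken whole; one partial (take 22/25 of C).

5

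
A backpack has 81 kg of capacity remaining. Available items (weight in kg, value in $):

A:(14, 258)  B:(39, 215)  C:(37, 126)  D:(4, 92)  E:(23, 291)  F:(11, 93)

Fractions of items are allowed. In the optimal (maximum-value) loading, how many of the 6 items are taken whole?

4

Ratios (sorted): D 23.00, A 18.43, E 12.65, F 8.45, B 5.51, C 3.41
take D (4 @ 92); take A (14 @ 258); take E (23 @ 291); take F (11 @ 93); take 29/39 of B → 159.87. Capacity used 81/81.
4 item(s) taken whole; one partial (take 29/39 of B).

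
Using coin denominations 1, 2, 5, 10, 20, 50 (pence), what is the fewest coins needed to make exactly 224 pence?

7

Greedy: take as many of the largest coin as possible, then repeat with the remainder.
224 = 4×50 + 1×20 + 2×2
Total coins = 4 + 1 + 2 = 7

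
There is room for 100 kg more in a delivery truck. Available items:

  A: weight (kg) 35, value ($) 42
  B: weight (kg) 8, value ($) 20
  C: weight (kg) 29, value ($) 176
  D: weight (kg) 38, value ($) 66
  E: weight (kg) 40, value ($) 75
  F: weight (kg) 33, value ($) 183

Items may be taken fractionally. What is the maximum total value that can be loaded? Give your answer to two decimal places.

435.25

Greedy by value/weight ratio, highest first.
Ratios (sorted): C 6.07, F 5.55, B 2.50, E 1.88, D 1.74, A 1.20
take C (29 @ 176); take F (33 @ 183); take B (8 @ 20); take 30/40 of E → 56.25. Capacity used 100/100.
Total value = 435.25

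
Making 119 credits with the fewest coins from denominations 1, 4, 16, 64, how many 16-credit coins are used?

3

Use the largest denomination that fits, subtract, and repeat.
119 − 1×64→55 − 3×16→7 − 1×4→3 − 3×1→0
Count of 16: 3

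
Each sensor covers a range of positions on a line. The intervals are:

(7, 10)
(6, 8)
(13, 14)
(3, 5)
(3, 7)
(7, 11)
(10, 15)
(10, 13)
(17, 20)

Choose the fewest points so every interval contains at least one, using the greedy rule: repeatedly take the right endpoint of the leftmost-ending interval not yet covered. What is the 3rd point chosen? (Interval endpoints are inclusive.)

13

Process intervals by earliest right end; each time one isn't hit yet, stab at its right endpoint.
Sorted: [3,5] [3,7] [6,8] [7,10] [7,11] [10,13] [13,14] [10,15] [17,20]
{[3,5],[3,7]} hit by 5; {[6,8],[7,10],[7,11]} hit by 8; {[10,13],[13,14],[10,15]} hit by 13; {[17,20]} hit by 20.
Points: 5, 8, 13, 20 (4 total).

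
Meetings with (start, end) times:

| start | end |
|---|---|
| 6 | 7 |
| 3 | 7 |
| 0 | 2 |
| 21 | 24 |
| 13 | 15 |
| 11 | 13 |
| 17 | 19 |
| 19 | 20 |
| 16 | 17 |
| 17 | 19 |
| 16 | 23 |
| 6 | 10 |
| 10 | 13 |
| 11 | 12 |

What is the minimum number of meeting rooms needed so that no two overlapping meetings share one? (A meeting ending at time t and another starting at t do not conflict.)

Events (time:±→running): 0:+→1 2:-→0 3:+→1 6:+→2 6:+→3 … peak 3.

3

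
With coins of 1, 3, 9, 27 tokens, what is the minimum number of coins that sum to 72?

Use the largest denomination that fits, subtract, and repeat.
72 = 2×27 + 2×9
Total coins = 2 + 2 = 4

4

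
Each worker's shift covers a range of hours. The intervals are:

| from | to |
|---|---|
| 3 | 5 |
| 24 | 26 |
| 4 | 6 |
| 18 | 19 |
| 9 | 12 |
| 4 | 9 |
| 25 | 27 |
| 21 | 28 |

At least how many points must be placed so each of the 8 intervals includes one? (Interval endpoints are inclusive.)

By right end: [3,5]  [4,6]  [4,9]  [9,12]  [18,19]  [24,26]  [25,27]  [21,28]
[3,5] uncovered → point at 5; [9,12] uncovered → point at 12; [18,19] uncovered → point at 19; [24,26] uncovered → point at 26.
Points: 5, 12, 19, 26 (4 total).

4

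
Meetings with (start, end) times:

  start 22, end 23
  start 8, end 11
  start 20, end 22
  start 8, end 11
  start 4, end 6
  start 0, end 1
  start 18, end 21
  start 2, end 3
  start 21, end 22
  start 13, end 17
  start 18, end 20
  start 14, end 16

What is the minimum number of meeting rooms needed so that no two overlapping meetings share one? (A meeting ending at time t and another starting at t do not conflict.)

2

Events (time:±→running): 0:+→1 1:-→0 2:+→1 3:-→0 4:+→1 6:-→0 8:+→1 8:+→2 … peak 2.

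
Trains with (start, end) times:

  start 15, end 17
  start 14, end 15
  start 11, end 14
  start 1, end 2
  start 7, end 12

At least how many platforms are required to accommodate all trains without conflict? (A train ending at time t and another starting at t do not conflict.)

Count concurrent intervals with a sweep; the peak is the room count.
Events (time:±→running): 1:+→1 2:-→0 7:+→1 11:+→2 … peak 2.

2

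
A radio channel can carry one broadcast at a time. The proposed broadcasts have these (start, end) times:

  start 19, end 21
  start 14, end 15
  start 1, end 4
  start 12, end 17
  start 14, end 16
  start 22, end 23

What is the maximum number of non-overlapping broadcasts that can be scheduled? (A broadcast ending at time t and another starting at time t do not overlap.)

Order by finish time; keep every interval that doesn't clash with the previous kept one.
Sorted by end: (1,4)  (14,15)  (14,16)  (12,17)  (19,21)  (22,23)
take (1,4); take (14,15); skip (12,17); take (19,21); take (22,23).
Selected 4 broadcasts.

4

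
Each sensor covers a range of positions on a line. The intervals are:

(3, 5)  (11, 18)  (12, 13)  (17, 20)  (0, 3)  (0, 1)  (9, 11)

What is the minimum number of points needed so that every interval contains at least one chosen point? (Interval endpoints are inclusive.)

5

Process intervals by earliest right end; each time one isn't hit yet, stab at its right endpoint.
Sorted: [0,1] [0,3] [3,5] [9,11] [12,13] [11,18] [17,20]
{[0,1],[0,3]} hit by 1; {[3,5]} hit by 5; {[9,11]} hit by 11; {[12,13],[11,18]} hit by 13; {[17,20]} hit by 20.
Points: 1, 5, 11, 13, 20 (5 total).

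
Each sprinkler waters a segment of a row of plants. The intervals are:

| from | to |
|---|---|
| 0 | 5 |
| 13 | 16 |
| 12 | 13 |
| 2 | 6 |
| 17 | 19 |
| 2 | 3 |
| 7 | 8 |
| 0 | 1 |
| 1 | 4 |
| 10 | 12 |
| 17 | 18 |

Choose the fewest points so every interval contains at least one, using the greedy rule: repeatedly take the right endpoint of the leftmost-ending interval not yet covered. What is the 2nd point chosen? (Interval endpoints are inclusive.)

3

Sorted: [0,1] [2,3] [1,4] [0,5] [2,6] [7,8] [10,12] [12,13] [13,16] [17,18] [17,19]
{[0,1]} hit by 1; {[2,3],[1,4],[0,5],[2,6]} hit by 3; {[7,8]} hit by 8; {[10,12],[12,13]} hit by 12; {[13,16]} hit by 16; {[17,18],[17,19]} hit by 18.
Points: 1, 3, 8, 12, 16, 18 (6 total).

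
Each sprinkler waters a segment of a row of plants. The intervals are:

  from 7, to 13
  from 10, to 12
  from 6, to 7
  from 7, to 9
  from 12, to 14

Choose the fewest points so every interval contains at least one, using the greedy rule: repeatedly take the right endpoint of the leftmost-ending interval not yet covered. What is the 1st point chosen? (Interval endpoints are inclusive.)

7

By right end: [6,7]  [7,9]  [10,12]  [7,13]  [12,14]
[6,7] uncovered → point at 7; [10,12] uncovered → point at 12.
Points: 7, 12 (2 total).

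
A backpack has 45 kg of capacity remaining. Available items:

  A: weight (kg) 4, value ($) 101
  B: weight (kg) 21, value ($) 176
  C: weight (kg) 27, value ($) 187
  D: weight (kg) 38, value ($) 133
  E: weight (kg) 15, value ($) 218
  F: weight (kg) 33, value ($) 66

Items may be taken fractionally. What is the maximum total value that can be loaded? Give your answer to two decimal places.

529.63

Greedy by value/weight ratio, highest first.
Order: A (101/4=25.25) > E (218/15=14.53) > B (176/21=8.38) > C (187/27=6.93) > D (133/38=3.50) > F (66/33=2.00)
Fill: take A (4 @ 101) → take E (15 @ 218) → take B (21 @ 176) → take 5/27 of C → 34.63; 45/45 used.
Total value = 529.63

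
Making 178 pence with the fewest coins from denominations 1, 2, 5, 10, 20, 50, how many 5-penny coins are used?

1

Greedy: take as many of the largest coin as possible, then repeat with the remainder.
178 = 3×50 + 1×20 + 1×5 + 1×2 + 1×1
Count of 5: 1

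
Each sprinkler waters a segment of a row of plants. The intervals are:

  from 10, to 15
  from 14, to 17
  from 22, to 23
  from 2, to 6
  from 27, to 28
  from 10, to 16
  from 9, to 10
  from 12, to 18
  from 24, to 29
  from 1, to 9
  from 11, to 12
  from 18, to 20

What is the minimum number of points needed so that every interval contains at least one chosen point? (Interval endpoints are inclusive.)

Sort by right endpoint; whenever an interval is uncovered, place a point at its right end.
By right end: [2,6]  [1,9]  [9,10]  [11,12]  [10,15]  [10,16]  [14,17]  [12,18]  [18,20]  [22,23]  [27,28]  [24,29]
[2,6] uncovered → point at 6; [9,10] uncovered → point at 10; [11,12] uncovered → point at 12; [14,17] uncovered → point at 17; [18,20] uncovered → point at 20; [22,23] uncovered → point at 23; [27,28] uncovered → point at 28.
Points: 6, 10, 12, 17, 20, 23, 28 (7 total).

7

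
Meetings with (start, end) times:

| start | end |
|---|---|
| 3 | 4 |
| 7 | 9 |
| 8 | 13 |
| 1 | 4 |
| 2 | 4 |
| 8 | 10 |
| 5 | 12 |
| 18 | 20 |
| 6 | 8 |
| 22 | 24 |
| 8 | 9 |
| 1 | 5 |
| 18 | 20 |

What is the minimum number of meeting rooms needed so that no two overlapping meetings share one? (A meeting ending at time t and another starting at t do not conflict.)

The answer is the maximum number of intervals overlapping at any instant.
Events (time:±→running): 1:+→1 1:+→2 2:+→3 3:+→4 4:-→3 4:-→2 4:-→1 5:-→0 5:+→1 6:+→2 7:+→3 8:-→2 8:+→3 8:+→4 8:+→5 … peak 5.

5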